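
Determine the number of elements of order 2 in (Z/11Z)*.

φ(11) = 11 − 1 = 10 = 2 · 5.
In a cyclic group of order 10, there are φ(d) elements of order d for each divisor d of 10, and zero for non-divisors.
2 | 10, and φ(2) = 2 − 1 = 1.

1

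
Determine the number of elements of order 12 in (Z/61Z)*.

4

φ(61) = 61 − 1 = 60 = 2^2 · 3 · 5.
In a cyclic group of order 60, there are φ(d) elements of order d for each divisor d of 60, and zero for non-divisors.
12 = 2^2 · 3 divides 60, and φ(12) = 4.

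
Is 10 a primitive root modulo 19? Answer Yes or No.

Yes

φ(19) = 19 − 1 = 18 = 2 · 3^2.
It suffices to check that the order of 10 is not a proper divisor of 18: compute 10^(18/q) for q ∈ {2, 3}.
10^9 ≡ 18 (mod 19)  [q = 2: ≢ 1 ✓]
10^6 ≡ 11 (mod 19)  [q = 3: ≢ 1 ✓]
Every test exponent gives a nontrivial residue, hence 10 generates the full group.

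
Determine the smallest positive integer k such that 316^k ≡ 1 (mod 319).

140

By Lagrange's theorem, ord_319(316) divides φ(319) = φ(11·29) = (11−1)·(29−1) = 10·28 = 280 = 2^3 · 5 · 7.
Divisors of 280: 1, 2, 4, 5, 7, 8, 10, 14, 20, 28, 35, 40, 56, 70, 140, 280.
Evaluate successive powers at the divisors of 280:
316^1 ≡ 316 (mod 319)
316^2 ≡ 9 (mod 319)
316^4 ≡ 81 (mod 319)
316^5 ≡ 76 (mod 319)
316^7 ≡ 46 (mod 319)
316^8 ≡ 181 (mod 319)
316^10 ≡ 34 (mod 319)
316^14 ≡ 202 (mod 319)
316^20 ≡ 199 (mod 319)
316^28 ≡ 291 (mod 319)
316^35 ≡ 307 (mod 319)
316^40 ≡ 45 (mod 319)
316^56 ≡ 146 (mod 319)
316^70 ≡ 144 (mod 319)
316^140 ≡ 1 (mod 319) ✓
Hence ord(316) = 140.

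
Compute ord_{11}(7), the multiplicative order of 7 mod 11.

10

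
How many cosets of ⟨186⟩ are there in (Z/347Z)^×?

1

The order of 186 must divide φ(347) = 347 − 1 = 346 = 2 · 173.
Divisors of 346: 1, 2, 173, 346.
Test each divisor d:
186^1 ≡ 186 (mod 347)
186^2 ≡ 243 (mod 347)
186^173 ≡ 346 (mod 347)
186^346 ≡ 1 (mod 347) ✓
So ord_347(186) = 346, hence |⟨186⟩| = 346.
Index = |(Z/347Z)^×| / |⟨186⟩| = 346 / 346 = 1.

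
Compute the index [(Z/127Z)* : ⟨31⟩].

2

The order of 31 must divide φ(127) = 127 − 1 = 126 = 2 · 3^2 · 7.
Divisors of 126: 1, 2, 3, 6, 7, 9, 14, 18, 21, 42, 63, 126.
Evaluate successive powers at the divisors of 126:
31^1 ≡ 31 (mod 127)
31^2 ≡ 72 (mod 127)
31^3 ≡ 73 (mod 127)
31^6 ≡ 122 (mod 127)
31^7 ≡ 99 (mod 127)
31^9 ≡ 16 (mod 127)
31^14 ≡ 22 (mod 127)
31^18 ≡ 2 (mod 127)
31^21 ≡ 19 (mod 127)
31^42 ≡ 107 (mod 127)
31^63 ≡ 1 (mod 127) ✓
Thus |⟨31⟩| = ord(31) = 63.
Index = |(Z/127Z)^×| / |⟨31⟩| = 126 / 63 = 2.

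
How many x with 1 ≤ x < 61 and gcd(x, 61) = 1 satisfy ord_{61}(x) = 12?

4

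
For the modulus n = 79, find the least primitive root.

φ(79) = 79 − 1 = 78 = 2 · 3 · 13.
Test candidates g = 2, 3, … against the prime factors q ∈ {2, 3, 13} of φ(79): g is a generator iff g^(78/q) ≢ 1 for every such q.
g = 2: 2^39 ≡ 1 — hits 1, so not a primitive root.
g = 3: 3^39 ≡ 78; 3^26 ≡ 23; 3^6 ≡ 18 — none is 1, so 3 is a primitive root.
The smallest primitive root modulo 79 is 3.

3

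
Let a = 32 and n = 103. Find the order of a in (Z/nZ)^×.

51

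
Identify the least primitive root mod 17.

3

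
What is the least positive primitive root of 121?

2

φ(121) = φ(11^2) = 11·(11−1) = 110 = 2 · 5 · 11.
g is a primitive root iff g^(110/q) ≢ 1 (mod 121) for each prime q ∈ {2, 5, 11}.
g = 2: 2^55 ≡ 120; 2^22 ≡ 81; 2^10 ≡ 56 — none is 1, so 2 is a primitive root.
So 2 is the smallest generator of (Z/121Z)^×.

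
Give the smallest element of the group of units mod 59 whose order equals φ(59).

φ(59) = 59 − 1 = 58 = 2 · 29.
Test candidates g = 2, 3, … against the prime factors q ∈ {2, 29} of φ(59): g is a generator iff g^(58/q) ≢ 1 for every such q.
g = 2: 2^29 ≡ 58; 2^2 ≡ 4 — none is 1, so 2 is a primitive root.
The smallest primitive root modulo 59 is 2.

2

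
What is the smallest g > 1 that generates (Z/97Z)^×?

5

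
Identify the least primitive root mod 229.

φ(229) = 229 − 1 = 228 = 2^2 · 3 · 19.
g is a primitive root iff g^(228/q) ≢ 1 (mod 229) for each prime q ∈ {2, 3, 19}.
g = 2: 2^114 ≡ 228; 2^76 ≡ 1 — hits 1, so not a primitive root.
g = 3: 3^114 ≡ 1 — hits 1, so not a primitive root.
g = 4: 4^114 ≡ 1 — hits 1, so not a primitive root.
g = 5: 5^114 ≡ 1 — hits 1, so not a primitive root.
g = 6: 6^114 ≡ 228; 6^76 ≡ 134; 6^12 ≡ 165 — none is 1, so 6 is a primitive root.
So 6 is the smallest generator of (Z/229Z)^×.

6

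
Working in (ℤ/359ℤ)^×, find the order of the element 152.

358

By Lagrange's theorem, ord_359(152) divides φ(359) = 359 − 1 = 358 = 2 · 179.
Divisors of 358: 1, 2, 179, 358.
Evaluate successive powers at the divisors of 358:
152^1 ≡ 152 (mod 359)
152^2 ≡ 128 (mod 359)
152^179 ≡ 358 (mod 359)
152^358 ≡ 1 (mod 359) ✓
The smallest such exponent is 358, so the order of 152 is 358.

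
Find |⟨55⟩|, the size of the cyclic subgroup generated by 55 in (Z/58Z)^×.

ord(55) | φ(58) = φ(2)·φ(29) = 1·28 = 28 = 2^2 · 7.
Divisors of 28: 1, 2, 4, 7, 14, 28.
Compute 55^d (mod 58) for the divisors d until we hit 1:
55^1 ≡ 55 (mod 58)
55^2 ≡ 9 (mod 58)
55^4 ≡ 23 (mod 58)
55^7 ≡ 17 (mod 58)
55^14 ≡ 57 (mod 58)
55^28 ≡ 1 (mod 58) ✓
The smallest such exponent is 28, so the order of 55 is 28.

28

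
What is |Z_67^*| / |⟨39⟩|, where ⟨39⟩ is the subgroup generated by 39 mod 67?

2

By Lagrange's theorem, ord_67(39) divides φ(67) = 67 − 1 = 66 = 2 · 3 · 11.
Divisors of 66: 1, 2, 3, 6, 11, 22, 33, 66.
Check 39^d mod 67 for each divisor in increasing order:
39^1 ≡ 39
39^2 ≡ 47
39^3 ≡ 24
39^6 ≡ 40
39^11 ≡ 29
39^22 ≡ 37
39^33 ≡ 1
Thus |⟨39⟩| = ord(39) = 33.
Index = |(Z/67Z)^×| / |⟨39⟩| = 66 / 33 = 2.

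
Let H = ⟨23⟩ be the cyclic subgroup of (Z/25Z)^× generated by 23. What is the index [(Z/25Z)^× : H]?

1

By Lagrange's theorem, ord_25(23) divides φ(25) = φ(5^2) = 5·(5−1) = 20 = 2^2 · 5.
Divisors of 20: 1, 2, 4, 5, 10, 20.
Check 23^d mod 25 for each divisor in increasing order:
23^1 ≡ 23 (mod 25)
23^2 ≡ 4 (mod 25)
23^4 ≡ 16 (mod 25)
23^5 ≡ 18 (mod 25)
23^10 ≡ 24 (mod 25)
23^20 ≡ 1 (mod 25) ✓
So ord_25(23) = 20, hence |⟨23⟩| = 20.
[(Z/25Z)^× : ⟨23⟩] = 20/20 = 1.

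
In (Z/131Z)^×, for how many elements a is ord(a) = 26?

12

φ(131) = 131 − 1 = 130 = 2 · 5 · 13.
Since (Z/131Z)^× is cyclic of order 130, the number of elements of order d is φ(d) when d | 130 and 0 otherwise.
26 = 2 · 13 divides 130, and φ(26) = 12.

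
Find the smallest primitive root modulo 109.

6

φ(109) = 109 − 1 = 108 = 2^2 · 3^3.
Test candidates g = 2, 3, … against the prime factors q ∈ {2, 3} of φ(109): g is a generator iff g^(108/q) ≢ 1 for every such q.
g = 2: 2^54 ≡ 108; 2^36 ≡ 1 — hits 1, so not a primitive root.
g = 3: 3^54 ≡ 1 — hits 1, so not a primitive root.
g = 4: 4^54 ≡ 1 — hits 1, so not a primitive root.
g = 5: 5^54 ≡ 1 — hits 1, so not a primitive root.
g = 6: 6^54 ≡ 108; 6^36 ≡ 63 — none is 1, so 6 is a primitive root.
The smallest primitive root modulo 109 is 6.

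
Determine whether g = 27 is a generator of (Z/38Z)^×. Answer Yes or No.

No

φ(38) = φ(2)·φ(19) = 1·18 = 18 = 2 · 3^2.
It suffices to check that the order of 27 is not a proper divisor of 18: compute 27^(18/q) for q ∈ {2, 3}.
27^9 ≡ 37 (mod 38)  [q = 2: ≢ 1 ✓]
27^6 ≡ 1 (mod 38)  [q = 3: ≡ 1 ✗]
The check at q = 3 fails, so 27 generates a proper subgroup.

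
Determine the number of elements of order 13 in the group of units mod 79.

φ(79) = 79 − 1 = 78 = 2 · 3 · 13.
Since (Z/79Z)^× is cyclic of order 78, the number of elements of order d is φ(d) when d | 78 and 0 otherwise.
13 | 78, and φ(13) = 13 − 1 = 12.

12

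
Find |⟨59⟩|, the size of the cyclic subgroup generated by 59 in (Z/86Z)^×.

7

The order of 59 must divide φ(86) = φ(2)·φ(43) = 1·42 = 42 = 2 · 3 · 7.
Divisors of 42: 1, 2, 3, 6, 7, 14, 21, 42.
Compute 59^d (mod 86) for the divisors d until we hit 1:
59^1 ≡ 59 (mod 86)
59^2 ≡ 41 (mod 86)
59^3 ≡ 11 (mod 86)
59^6 ≡ 35 (mod 86)
59^7 ≡ 1 (mod 86) ✓
Therefore the multiplicative order of 59 modulo 86 is 7.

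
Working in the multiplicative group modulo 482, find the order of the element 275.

240

ord(275) | φ(482) = φ(2)·φ(241) = 1·240 = 240 = 2^4 · 3 · 5.
Divisors of 240: 1, 2, 3, 4, 5, 6, 8, 10, 12, 15, 16, 20, 24, 30, 40, 48, 60, 80, 120, 240.
Evaluate successive powers at the divisors of 240:
275^1 ≡ 275
275^2 ≡ 433
275^3 ≡ 21
275^4 ≡ 473
275^5 ≡ 417
275^6 ≡ 441
275^8 ≡ 81
275^10 ≡ 369
275^12 ≡ 235
275^15 ≡ 115
275^16 ≡ 295
275^20 ≡ 237
275^24 ≡ 277
275^30 ≡ 211
275^40 ≡ 257
275^48 ≡ 91
275^60 ≡ 177
275^80 ≡ 15
275^120 ≡ 481
275^240 ≡ 1
The smallest such exponent is 240, so the order of 275 is 240.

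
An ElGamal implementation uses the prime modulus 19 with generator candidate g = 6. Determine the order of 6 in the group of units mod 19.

ord(6) | φ(19) = 19 − 1 = 18 = 2 · 3^2.
Divisors of 18: 1, 2, 3, 6, 9, 18.
Test each divisor d:
6^1 ≡ 6 (mod 19)
6^2 ≡ 17 (mod 19)
6^3 ≡ 7 (mod 19)
6^6 ≡ 11 (mod 19)
6^9 ≡ 1 (mod 19) ✓
Therefore the multiplicative order of 6 modulo 19 is 9.

9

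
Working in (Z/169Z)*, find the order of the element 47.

The order of 47 must divide φ(169) = φ(13^2) = 13·(13−1) = 156 = 2^2 · 3 · 13.
Divisors of 156: 1, 2, 3, 4, 6, 12, 13, 26, 39, 52, 78, 156.
Check 47^d mod 169 for each divisor in increasing order:
47^1 ≡ 47 (mod 169)
47^2 ≡ 12 (mod 169)
47^3 ≡ 57 (mod 169)
47^4 ≡ 144 (mod 169)
47^6 ≡ 38 (mod 169)
47^12 ≡ 92 (mod 169)
47^13 ≡ 99 (mod 169)
47^26 ≡ 168 (mod 169)
47^39 ≡ 70 (mod 169)
47^52 ≡ 1 (mod 169) ✓
Hence ord(47) = 52.

52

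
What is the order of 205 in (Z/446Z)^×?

222

Since 205 ∈ (Z/446Z)^×, its order divides φ(446) = φ(2)·φ(223) = 1·222 = 222 = 2 · 3 · 37.
Divisors of 222: 1, 2, 3, 6, 37, 74, 111, 222.
Test each divisor d:
205^1 ≡ 205
205^2 ≡ 101
205^3 ≡ 189
205^6 ≡ 41
205^37 ≡ 263
205^74 ≡ 39
205^111 ≡ 445
205^222 ≡ 1
So ord_446(205) = 222.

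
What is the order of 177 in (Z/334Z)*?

166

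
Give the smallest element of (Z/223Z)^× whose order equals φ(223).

φ(223) = 223 − 1 = 222 = 2 · 3 · 37.
Test candidates g = 2, 3, … against the prime factors q ∈ {2, 3, 37} of φ(223): g is a generator iff g^(222/q) ≢ 1 for every such q.
g = 2: 2^111 ≡ 1 — hits 1, so not a primitive root.
g = 3: 3^111 ≡ 222; 3^74 ≡ 183; 3^6 ≡ 60 — none is 1, so 3 is a primitive root.
The smallest primitive root modulo 223 is 3.

3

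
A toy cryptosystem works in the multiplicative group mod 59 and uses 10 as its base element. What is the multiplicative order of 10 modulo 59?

Since 10 ∈ (Z/59Z)^×, its order divides φ(59) = 59 − 1 = 58 = 2 · 29.
Divisors of 58: 1, 2, 29, 58.
Test each divisor d:
10^1 ≡ 10 (mod 59)
10^2 ≡ 41 (mod 59)
10^29 ≡ 58 (mod 59)
10^58 ≡ 1 (mod 59) ✓
Therefore the multiplicative order of 10 modulo 59 is 58.

58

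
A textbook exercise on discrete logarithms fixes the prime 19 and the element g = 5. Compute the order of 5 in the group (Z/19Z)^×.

ord(5) | φ(19) = 19 − 1 = 18 = 2 · 3^2.
Divisors of 18: 1, 2, 3, 6, 9, 18.
Compute 5^d (mod 19) for the divisors d until we hit 1:
5^1 ≡ 5 (mod 19)
5^2 ≡ 6 (mod 19)
5^3 ≡ 11 (mod 19)
5^6 ≡ 7 (mod 19)
5^9 ≡ 1 (mod 19) ✓
The smallest such exponent is 9, so the order of 5 is 9.

9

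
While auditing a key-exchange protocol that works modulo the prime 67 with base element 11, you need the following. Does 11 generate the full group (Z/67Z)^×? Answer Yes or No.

Yes

φ(67) = 67 − 1 = 66 = 2 · 3 · 11.
11 is a primitive root mod 67 iff 11^(φ(67)/q) ≢ 1 for every prime q | φ(67), i.e. q ∈ {2, 3, 11}.
11^33 ≡ 66 (mod 67)  [q = 2: ≢ 1 ✓]
11^22 ≡ 29 (mod 67)  [q = 3: ≢ 1 ✓]
11^6 ≡ 14 (mod 67)  [q = 11: ≢ 1 ✓]
All checks pass, so 11 has order 66 and is a primitive root modulo 67.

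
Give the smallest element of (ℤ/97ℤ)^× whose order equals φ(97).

5

φ(97) = 97 − 1 = 96 = 2^5 · 3.
g is a primitive root iff g^(96/q) ≢ 1 (mod 97) for each prime q ∈ {2, 3}.
g = 2: 2^48 ≡ 1 — hits 1, so not a primitive root.
g = 3: 3^48 ≡ 1 — hits 1, so not a primitive root.
g = 4: 4^48 ≡ 1 — hits 1, so not a primitive root.
g = 5: 5^48 ≡ 96; 5^32 ≡ 35 — none is 1, so 5 is a primitive root.
So 5 is the smallest generator of (Z/97Z)^×.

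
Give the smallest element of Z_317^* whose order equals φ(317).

2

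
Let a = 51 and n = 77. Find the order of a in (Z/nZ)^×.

30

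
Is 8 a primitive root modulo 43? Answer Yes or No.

No

φ(43) = 43 − 1 = 42 = 2 · 3 · 7.
It suffices to check that the order of 8 is not a proper divisor of 42: compute 8^(42/q) for q ∈ {2, 3, 7}.
8^21 ≡ 42 (mod 43)  [q = 2: ≢ 1 ✓]
8^14 ≡ 1 (mod 43)  [q = 3: ≡ 1 ✗]
8^6 ≡ 16 (mod 43)  [q = 7: ≢ 1 ✓]
Since 8^14 ≡ 1, the order of 8 divides 14 < 42, so 8 is not a primitive root.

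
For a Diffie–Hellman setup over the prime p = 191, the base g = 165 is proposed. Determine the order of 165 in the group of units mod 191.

190

By Lagrange's theorem, ord_191(165) divides φ(191) = 191 − 1 = 190 = 2 · 5 · 19.
Divisors of 190: 1, 2, 5, 10, 19, 38, 95, 190.
Check 165^d mod 191 for each divisor in increasing order:
165^1 ≡ 165 (mod 191)
165^2 ≡ 103 (mod 191)
165^5 ≡ 161 (mod 191)
165^10 ≡ 136 (mod 191)
165^19 ≡ 82 (mod 191)
165^38 ≡ 39 (mod 191)
165^95 ≡ 190 (mod 191)
165^190 ≡ 1 (mod 191) ✓
The smallest such exponent is 190, so the order of 165 is 190.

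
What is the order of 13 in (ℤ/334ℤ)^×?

166

By Lagrange's theorem, ord_334(13) divides φ(334) = φ(2)·φ(167) = 1·166 = 166 = 2 · 83.
Divisors of 166: 1, 2, 83, 166.
Check 13^d mod 334 for each divisor in increasing order:
13^1 ≡ 13
13^2 ≡ 169
13^83 ≡ 333
13^166 ≡ 1
Hence ord(13) = 166.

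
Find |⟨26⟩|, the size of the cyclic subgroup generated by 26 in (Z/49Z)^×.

By Lagrange's theorem, ord_49(26) divides φ(49) = φ(7^2) = 7·(7−1) = 42 = 2 · 3 · 7.
Divisors of 42: 1, 2, 3, 6, 7, 14, 21, 42.
Check 26^d mod 49 for each divisor in increasing order:
26^1 ≡ 26 (mod 49)
26^2 ≡ 39 (mod 49)
26^3 ≡ 34 (mod 49)
26^6 ≡ 29 (mod 49)
26^7 ≡ 19 (mod 49)
26^14 ≡ 18 (mod 49)
26^21 ≡ 48 (mod 49)
26^42 ≡ 1 (mod 49) ✓
So ord_49(26) = 42.

42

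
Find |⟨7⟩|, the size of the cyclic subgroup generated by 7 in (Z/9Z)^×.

3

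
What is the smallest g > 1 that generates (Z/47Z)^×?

φ(47) = 47 − 1 = 46 = 2 · 23.
g is a primitive root iff g^(46/q) ≢ 1 (mod 47) for each prime q ∈ {2, 23}.
g = 2: 2^23 ≡ 1 — hits 1, so not a primitive root.
g = 3: 3^23 ≡ 1 — hits 1, so not a primitive root.
g = 4: 4^23 ≡ 1 — hits 1, so not a primitive root.
g = 5: 5^23 ≡ 46; 5^2 ≡ 25 — none is 1, so 5 is a primitive root.
Hence the least primitive root of 47 is 5.

5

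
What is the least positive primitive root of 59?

2

φ(59) = 59 − 1 = 58 = 2 · 29.
g is a primitive root iff g^(58/q) ≢ 1 (mod 59) for each prime q ∈ {2, 29}.
g = 2: 2^29 ≡ 58; 2^2 ≡ 4 — none is 1, so 2 is a primitive root.
So 2 is the smallest generator of (Z/59Z)^×.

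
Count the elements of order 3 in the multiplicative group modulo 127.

2

φ(127) = 127 − 1 = 126 = 2 · 3^2 · 7.
In a cyclic group of order 126, there are φ(d) elements of order d for each divisor d of 126, and zero for non-divisors.
3 | 126, and φ(3) = 3 − 1 = 2.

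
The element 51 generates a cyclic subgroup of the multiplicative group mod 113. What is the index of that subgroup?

2

Since 51 ∈ (Z/113Z)^×, its order divides φ(113) = 113 − 1 = 112 = 2^4 · 7.
Divisors of 112: 1, 2, 4, 7, 8, 14, 16, 28, 56, 112.
Check 51^d mod 113 for each divisor in increasing order:
51^1 ≡ 51 (mod 113)
51^2 ≡ 2 (mod 113)
51^4 ≡ 4 (mod 113)
51^7 ≡ 69 (mod 113)
51^8 ≡ 16 (mod 113)
51^14 ≡ 15 (mod 113)
51^16 ≡ 30 (mod 113)
51^28 ≡ 112 (mod 113)
51^56 ≡ 1 (mod 113) ✓
So ord_113(51) = 56, hence |⟨51⟩| = 56.
The index is φ(113) / ord(51) = 112 / 56 = 2.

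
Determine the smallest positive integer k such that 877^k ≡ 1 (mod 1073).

21

The order of 877 must divide φ(1073) = φ(29·37) = (29−1)·(37−1) = 28·36 = 1008 = 2^4 · 3^2 · 7.
Divisors of 1008: 1, 2, 3, 4, 6, 7, 8, 9, 12, 14, 16, 18, 21, 24, 28, 36, 42, 48, 56, 63, 72, 84, 112, 126, 144, 168, 252, 336, 504, 1008.
Compute 877^d (mod 1073) for the divisors d until we hit 1:
877^1 ≡ 877 (mod 1073)
877^2 ≡ 861 (mod 1073)
877^3 ≡ 778 (mod 1073)
877^4 ≡ 951 (mod 1073)
877^6 ≡ 112 (mod 1073)
877^7 ≡ 581 (mod 1073)
877^8 ≡ 935 (mod 1073)
877^9 ≡ 223 (mod 1073)
877^12 ≡ 741 (mod 1073)
877^14 ≡ 639 (mod 1073)
877^16 ≡ 803 (mod 1073)
877^18 ≡ 371 (mod 1073)
877^21 ≡ 1 (mod 1073) ✓
Therefore the multiplicative order of 877 modulo 1073 is 21.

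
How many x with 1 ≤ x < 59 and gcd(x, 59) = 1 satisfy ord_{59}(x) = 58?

φ(59) = 59 − 1 = 58 = 2 · 29.
In a cyclic group of order 58, there are φ(d) elements of order d for each divisor d of 58, and zero for non-divisors.
58 = 2 · 29 divides 58, and φ(58) = 28.

28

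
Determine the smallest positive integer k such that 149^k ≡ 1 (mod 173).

43

The order of 149 must divide φ(173) = 173 − 1 = 172 = 2^2 · 43.
Divisors of 172: 1, 2, 4, 43, 86, 172.
Check 149^d mod 173 for each divisor in increasing order:
149^1 ≡ 149 (mod 173)
149^2 ≡ 57 (mod 173)
149^4 ≡ 135 (mod 173)
149^43 ≡ 1 (mod 173) ✓
So ord_173(149) = 43.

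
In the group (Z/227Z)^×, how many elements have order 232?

0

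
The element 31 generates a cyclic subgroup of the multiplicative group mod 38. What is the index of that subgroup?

3

Since 31 ∈ (Z/38Z)^×, its order divides φ(38) = φ(2)·φ(19) = 1·18 = 18 = 2 · 3^2.
Divisors of 18: 1, 2, 3, 6, 9, 18.
Evaluate successive powers at the divisors of 18:
31^1 ≡ 31 (mod 38)
31^2 ≡ 11 (mod 38)
31^3 ≡ 37 (mod 38)
31^6 ≡ 1 (mod 38) ✓
Thus |⟨31⟩| = ord(31) = 6.
Index = |(Z/38Z)^×| / |⟨31⟩| = 18 / 6 = 3.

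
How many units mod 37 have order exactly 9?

6

φ(37) = 37 − 1 = 36 = 2^2 · 3^2.
Since (Z/37Z)^× is cyclic of order 36, the number of elements of order d is φ(d) when d | 36 and 0 otherwise.
9 = 3^2 divides 36, and φ(9) = 6.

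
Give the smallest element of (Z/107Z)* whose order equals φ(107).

2

φ(107) = 107 − 1 = 106 = 2 · 53.
g is a primitive root iff g^(106/q) ≢ 1 (mod 107) for each prime q ∈ {2, 53}.
g = 2: 2^53 ≡ 106; 2^2 ≡ 4 — none is 1, so 2 is a primitive root.
So 2 is the smallest generator of (Z/107Z)^×.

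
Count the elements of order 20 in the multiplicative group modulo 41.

8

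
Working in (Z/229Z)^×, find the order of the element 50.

228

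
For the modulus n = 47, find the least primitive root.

φ(47) = 47 − 1 = 46 = 2 · 23.
g is a primitive root iff g^(46/q) ≢ 1 (mod 47) for each prime q ∈ {2, 23}.
g = 2: 2^23 ≡ 1 — hits 1, so not a primitive root.
g = 3: 3^23 ≡ 1 — hits 1, so not a primitive root.
g = 4: 4^23 ≡ 1 — hits 1, so not a primitive root.
g = 5: 5^23 ≡ 46; 5^2 ≡ 25 — none is 1, so 5 is a primitive root.
Hence the least primitive root of 47 is 5.

5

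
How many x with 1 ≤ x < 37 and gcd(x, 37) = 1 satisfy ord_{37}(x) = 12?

φ(37) = 37 − 1 = 36 = 2^2 · 3^2.
(Z/37Z)^× is cyclic (|G| = 36); a cyclic group of order m has exactly φ(d) elements of each order d | m, and none otherwise.
12 = 2^2 · 3 divides 36, and φ(12) = 4.

4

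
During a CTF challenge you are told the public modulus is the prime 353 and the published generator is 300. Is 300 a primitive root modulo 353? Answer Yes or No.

φ(353) = 353 − 1 = 352 = 2^5 · 11.
300 is a primitive root mod 353 iff 300^(φ(353)/q) ≢ 1 for every prime q | φ(353), i.e. q ∈ {2, 11}.
300^176 ≡ 352 (mod 353)  [q = 2: ≢ 1 ✓]
300^32 ≡ 140 (mod 353)  [q = 11: ≢ 1 ✓]
None equal 1, so ord_353(300) = 352: 300 is a primitive root.

Yes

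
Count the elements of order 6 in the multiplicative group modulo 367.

2

φ(367) = 367 − 1 = 366 = 2 · 3 · 61.
In a cyclic group of order 366, there are φ(d) elements of order d for each divisor d of 366, and zero for non-divisors.
6 = 2 · 3 divides 366, and φ(6) = 2.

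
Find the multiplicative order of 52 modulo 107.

53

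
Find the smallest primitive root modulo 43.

3

φ(43) = 43 − 1 = 42 = 2 · 3 · 7.
Test candidates g = 2, 3, … against the prime factors q ∈ {2, 3, 7} of φ(43): g is a generator iff g^(42/q) ≢ 1 for every such q.
g = 2: 2^21 ≡ 42; 2^14 ≡ 1 — hits 1, so not a primitive root.
g = 3: 3^21 ≡ 42; 3^14 ≡ 36; 3^6 ≡ 41 — none is 1, so 3 is a primitive root.
So 3 is the smallest generator of (Z/43Z)^×.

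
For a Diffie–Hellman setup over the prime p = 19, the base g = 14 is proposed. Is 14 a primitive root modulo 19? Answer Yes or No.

φ(19) = 19 − 1 = 18 = 2 · 3^2.
Test 14^(18/q) mod 19 for each prime factor q of 18:
14^9 ≡ 18 (mod 19)  [q = 2: ≢ 1 ✓]
14^6 ≡ 7 (mod 19)  [q = 3: ≢ 1 ✓]
None equal 1, so ord_19(14) = 18: 14 is a primitive root.

Yes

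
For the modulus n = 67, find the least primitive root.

φ(67) = 67 − 1 = 66 = 2 · 3 · 11.
g is a primitive root iff g^(66/q) ≢ 1 (mod 67) for each prime q ∈ {2, 3, 11}.
g = 2: 2^33 ≡ 66; 2^22 ≡ 37; 2^6 ≡ 64 — none is 1, so 2 is a primitive root.
The smallest primitive root modulo 67 is 2.

2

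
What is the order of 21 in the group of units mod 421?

The order of 21 must divide φ(421) = 421 − 1 = 420 = 2^2 · 3 · 5 · 7.
Divisors of 420: 1, 2, 3, 4, 5, 6, 7, 10, 12, 14, 15, 20, 21, 28, 30, 35, 42, 60, 70, 84, 105, 140, 210, 420.
Evaluate successive powers at the divisors of 420:
21^1 ≡ 21 (mod 421)
21^2 ≡ 20 (mod 421)
21^3 ≡ 420 (mod 421)
21^4 ≡ 400 (mod 421)
21^5 ≡ 401 (mod 421)
21^6 ≡ 1 (mod 421) ✓
The smallest such exponent is 6, so the order of 21 is 6.

6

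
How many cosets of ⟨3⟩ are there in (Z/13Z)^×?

4

Since 3 ∈ (Z/13Z)^×, its order divides φ(13) = 13 − 1 = 12 = 2^2 · 3.
Divisors of 12: 1, 2, 3, 4, 6, 12.
Evaluate successive powers at the divisors of 12:
3^1 ≡ 3
3^2 ≡ 9
3^3 ≡ 1
Thus |⟨3⟩| = ord(3) = 3.
[(Z/13Z)^× : ⟨3⟩] = 12/3 = 4.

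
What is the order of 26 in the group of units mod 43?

42

By Lagrange's theorem, ord_43(26) divides φ(43) = 43 − 1 = 42 = 2 · 3 · 7.
Divisors of 42: 1, 2, 3, 6, 7, 14, 21, 42.
Check 26^d mod 43 for each divisor in increasing order:
26^1 ≡ 26 (mod 43)
26^2 ≡ 31 (mod 43)
26^3 ≡ 32 (mod 43)
26^6 ≡ 35 (mod 43)
26^7 ≡ 7 (mod 43)
26^14 ≡ 6 (mod 43)
26^21 ≡ 42 (mod 43)
26^42 ≡ 1 (mod 43) ✓
Therefore the multiplicative order of 26 modulo 43 is 42.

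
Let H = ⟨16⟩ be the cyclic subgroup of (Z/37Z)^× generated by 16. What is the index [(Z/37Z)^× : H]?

By Lagrange's theorem, ord_37(16) divides φ(37) = 37 − 1 = 36 = 2^2 · 3^2.
Divisors of 36: 1, 2, 3, 4, 6, 9, 12, 18, 36.
Test each divisor d:
16^1 ≡ 16 (mod 37)
16^2 ≡ 34 (mod 37)
16^3 ≡ 26 (mod 37)
16^4 ≡ 9 (mod 37)
16^6 ≡ 10 (mod 37)
16^9 ≡ 1 (mod 37) ✓
The order of 16 is 9, so the subgroup it generates has 9 elements.
[(Z/37Z)^× : ⟨16⟩] = 36/9 = 4.

4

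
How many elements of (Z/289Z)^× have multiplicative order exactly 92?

0

φ(289) = φ(17^2) = 17·(17−1) = 272 = 2^4 · 17.
(Z/289Z)^× is cyclic (|G| = 272); a cyclic group of order m has exactly φ(d) elements of each order d | m, and none otherwise.
Here 272 is not a multiple of 92, so there are no elements of order 92.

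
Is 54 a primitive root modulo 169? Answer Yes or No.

Yes

φ(169) = φ(13^2) = 13·(13−1) = 156 = 2^2 · 3 · 13.
Test 54^(156/q) mod 169 for each prime factor q of 156:
54^78 ≡ 168 (mod 169)  [q = 2: ≢ 1 ✓]
54^52 ≡ 146 (mod 169)  [q = 3: ≢ 1 ✓]
54^12 ≡ 14 (mod 169)  [q = 13: ≢ 1 ✓]
Every test exponent gives a nontrivial residue, hence 54 generates the full group.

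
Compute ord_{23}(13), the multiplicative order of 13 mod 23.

By Lagrange's theorem, ord_23(13) divides φ(23) = 23 − 1 = 22 = 2 · 11.
Divisors of 22: 1, 2, 11, 22.
Compute 13^d (mod 23) for the divisors d until we hit 1:
13^1 ≡ 13
13^2 ≡ 8
13^11 ≡ 1
The smallest such exponent is 11, so the order of 13 is 11.

11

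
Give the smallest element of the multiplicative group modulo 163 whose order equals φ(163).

2

φ(163) = 163 − 1 = 162 = 2 · 3^4.
g is a primitive root iff g^(162/q) ≢ 1 (mod 163) for each prime q ∈ {2, 3}.
g = 2: 2^81 ≡ 162; 2^54 ≡ 104 — none is 1, so 2 is a primitive root.
The smallest primitive root modulo 163 is 2.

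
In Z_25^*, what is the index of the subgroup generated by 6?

4

The order of 6 must divide φ(25) = φ(5^2) = 5·(5−1) = 20 = 2^2 · 5.
Divisors of 20: 1, 2, 4, 5, 10, 20.
Evaluate successive powers at the divisors of 20:
6^1 ≡ 6 (mod 25)
6^2 ≡ 11 (mod 25)
6^4 ≡ 21 (mod 25)
6^5 ≡ 1 (mod 25) ✓
The order of 6 is 5, so the subgroup it generates has 5 elements.
[(Z/25Z)^× : ⟨6⟩] = 20/5 = 4.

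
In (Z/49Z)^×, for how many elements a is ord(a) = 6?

φ(49) = φ(7^2) = 7·(7−1) = 42 = 2 · 3 · 7.
(Z/49Z)^× is cyclic (|G| = 42); a cyclic group of order m has exactly φ(d) elements of each order d | m, and none otherwise.
6 = 2 · 3 divides 42, and φ(6) = 2.

2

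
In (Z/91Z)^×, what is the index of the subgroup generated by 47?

6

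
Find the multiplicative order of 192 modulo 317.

316

Since 192 ∈ (Z/317Z)^×, its order divides φ(317) = 317 − 1 = 316 = 2^2 · 79.
Divisors of 316: 1, 2, 4, 79, 158, 316.
Check 192^d mod 317 for each divisor in increasing order:
192^1 ≡ 192
192^2 ≡ 92
192^4 ≡ 222
192^79 ≡ 114
192^158 ≡ 316
192^316 ≡ 1
Therefore the multiplicative order of 192 modulo 317 is 316.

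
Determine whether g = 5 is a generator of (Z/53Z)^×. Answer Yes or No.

Yes

φ(53) = 53 − 1 = 52 = 2^2 · 13.
Test 5^(52/q) mod 53 for each prime factor q of 52:
5^26 ≡ 52 (mod 53)  [q = 2: ≢ 1 ✓]
5^4 ≡ 42 (mod 53)  [q = 13: ≢ 1 ✓]
None equal 1, so ord_53(5) = 52: 5 is a primitive root.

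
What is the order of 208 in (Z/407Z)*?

By Lagrange's theorem, ord_407(208) divides φ(407) = φ(11·37) = (11−1)·(37−1) = 10·36 = 360 = 2^3 · 3^2 · 5.
Divisors of 360: 1, 2, 3, 4, 5, 6, 8, 9, 10, 12, 15, 18, 20, 24, 30, 36, 40, 45, 60, 72, 90, 120, 180, 360.
Check 208^d mod 407 for each divisor in increasing order:
208^1 ≡ 208
208^2 ≡ 122
208^3 ≡ 142
208^4 ≡ 232
208^5 ≡ 230
208^6 ≡ 221
208^8 ≡ 100
208^9 ≡ 43
208^10 ≡ 397
208^12 ≡ 1
The smallest such exponent is 12, so the order of 208 is 12.

12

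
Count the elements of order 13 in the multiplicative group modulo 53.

12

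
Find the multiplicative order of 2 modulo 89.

ord(2) | φ(89) = 89 − 1 = 88 = 2^3 · 11.
Divisors of 88: 1, 2, 4, 8, 11, 22, 44, 88.
Compute 2^d (mod 89) for the divisors d until we hit 1:
2^1 ≡ 2 (mod 89)
2^2 ≡ 4 (mod 89)
2^4 ≡ 16 (mod 89)
2^8 ≡ 78 (mod 89)
2^11 ≡ 1 (mod 89) ✓
Therefore the multiplicative order of 2 modulo 89 is 11.

11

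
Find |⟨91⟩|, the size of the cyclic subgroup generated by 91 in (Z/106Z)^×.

ord(91) | φ(106) = φ(2)·φ(53) = 1·52 = 52 = 2^2 · 13.
Divisors of 52: 1, 2, 4, 13, 26, 52.
Compute 91^d (mod 106) for the divisors d until we hit 1:
91^1 ≡ 91 (mod 106)
91^2 ≡ 13 (mod 106)
91^4 ≡ 63 (mod 106)
91^13 ≡ 105 (mod 106)
91^26 ≡ 1 (mod 106) ✓
Hence ord(91) = 26.

26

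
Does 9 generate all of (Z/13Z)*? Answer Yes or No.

No

φ(13) = 13 − 1 = 12 = 2^2 · 3.
Test 9^(12/q) mod 13 for each prime factor q of 12:
9^6 ≡ 1 (mod 13)  [q = 2: ≡ 1 ✗]
9^4 ≡ 9 (mod 13)  [q = 3: ≢ 1 ✓]
9^6 ≡ 1 shows ord(9) | 6, strictly less than φ(13); not a primitive root.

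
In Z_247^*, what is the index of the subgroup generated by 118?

24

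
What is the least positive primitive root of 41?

6

φ(41) = 41 − 1 = 40 = 2^3 · 5.
g is a primitive root iff g^(40/q) ≢ 1 (mod 41) for each prime q ∈ {2, 5}.
g = 2: 2^20 ≡ 1 — hits 1, so not a primitive root.
g = 3: 3^20 ≡ 40; 3^8 ≡ 1 — hits 1, so not a primitive root.
g = 4: 4^20 ≡ 1 — hits 1, so not a primitive root.
g = 5: 5^20 ≡ 1 — hits 1, so not a primitive root.
g = 6: 6^20 ≡ 40; 6^8 ≡ 10 — none is 1, so 6 is a primitive root.
Hence the least primitive root of 41 is 6.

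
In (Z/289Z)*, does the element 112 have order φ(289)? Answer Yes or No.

φ(289) = φ(17^2) = 17·(17−1) = 272 = 2^4 · 17.
112 is a primitive root mod 289 iff 112^(φ(289)/q) ≢ 1 for every prime q | φ(289), i.e. q ∈ {2, 17}.
112^136 ≡ 288 (mod 289)  [q = 2: ≢ 1 ✓]
112^16 ≡ 69 (mod 289)  [q = 17: ≢ 1 ✓]
None equal 1, so ord_289(112) = 272: 112 is a primitive root.

Yes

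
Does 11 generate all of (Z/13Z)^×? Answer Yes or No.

Yes

φ(13) = 13 − 1 = 12 = 2^2 · 3.
It suffices to check that the order of 11 is not a proper divisor of 12: compute 11^(12/q) for q ∈ {2, 3}.
11^6 ≡ 12 (mod 13)  [q = 2: ≢ 1 ✓]
11^4 ≡ 3 (mod 13)  [q = 3: ≢ 1 ✓]
All checks pass, so 11 has order 12 and is a primitive root modulo 13.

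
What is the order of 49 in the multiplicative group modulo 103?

51

ord(49) | φ(103) = 103 − 1 = 102 = 2 · 3 · 17.
Divisors of 102: 1, 2, 3, 6, 17, 34, 51, 102.
Test each divisor d:
49^1 ≡ 49 (mod 103)
49^2 ≡ 32 (mod 103)
49^3 ≡ 23 (mod 103)
49^6 ≡ 14 (mod 103)
49^17 ≡ 56 (mod 103)
49^34 ≡ 46 (mod 103)
49^51 ≡ 1 (mod 103) ✓
So ord_103(49) = 51.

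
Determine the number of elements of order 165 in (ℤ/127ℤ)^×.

0

φ(127) = 127 − 1 = 126 = 2 · 3^2 · 7.
Since (Z/127Z)^× is cyclic of order 126, the number of elements of order d is φ(d) when d | 126 and 0 otherwise.
165 does not divide 126, so no element of (Z/127Z)^× has order 165.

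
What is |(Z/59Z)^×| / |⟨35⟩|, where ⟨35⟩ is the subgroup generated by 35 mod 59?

By Lagrange's theorem, ord_59(35) divides φ(59) = 59 − 1 = 58 = 2 · 29.
Divisors of 58: 1, 2, 29, 58.
Check 35^d mod 59 for each divisor in increasing order:
35^1 ≡ 35 (mod 59)
35^2 ≡ 45 (mod 59)
35^29 ≡ 1 (mod 59) ✓
Thus |⟨35⟩| = ord(35) = 29.
Index = |(Z/59Z)^×| / |⟨35⟩| = 58 / 29 = 2.

2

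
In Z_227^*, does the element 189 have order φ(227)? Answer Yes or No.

No

φ(227) = 227 − 1 = 226 = 2 · 113.
189 is a primitive root mod 227 iff 189^(φ(227)/q) ≢ 1 for every prime q | φ(227), i.e. q ∈ {2, 113}.
189^113 ≡ 1 (mod 227)  [q = 2: ≡ 1 ✗]
189^2 ≡ 82 (mod 227)  [q = 113: ≢ 1 ✓]
Since 189^113 ≡ 1, the order of 189 divides 113 < 226, so 189 is not a primitive root.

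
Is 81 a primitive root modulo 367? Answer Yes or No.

No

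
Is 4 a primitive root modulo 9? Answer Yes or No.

φ(9) = φ(3^2) = 3·(3−1) = 6 = 2 · 3.
Test 4^(6/q) mod 9 for each prime factor q of 6:
4^3 ≡ 1 (mod 9)  [q = 2: ≡ 1 ✗]
4^2 ≡ 7 (mod 9)  [q = 3: ≢ 1 ✓]
Since 4^3 ≡ 1, the order of 4 divides 3 < 6, so 4 is not a primitive root.

No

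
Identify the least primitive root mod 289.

φ(289) = φ(17^2) = 17·(17−1) = 272 = 2^4 · 17.
g is a primitive root iff g^(272/q) ≢ 1 (mod 289) for each prime q ∈ {2, 17}.
g = 2: 2^136 ≡ 1 — hits 1, so not a primitive root.
g = 3: 3^136 ≡ 288; 3^16 ≡ 171 — none is 1, so 3 is a primitive root.
The smallest primitive root modulo 289 is 3.

3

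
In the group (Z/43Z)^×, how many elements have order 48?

φ(43) = 43 − 1 = 42 = 2 · 3 · 7.
(Z/43Z)^× is cyclic (|G| = 42); a cyclic group of order m has exactly φ(d) elements of each order d | m, and none otherwise.
Since 48 ∤ 42, the count is 0.

0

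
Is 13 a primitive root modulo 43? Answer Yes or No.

φ(43) = 43 − 1 = 42 = 2 · 3 · 7.
Test 13^(42/q) mod 43 for each prime factor q of 42:
13^21 ≡ 1 (mod 43)  [q = 2: ≡ 1 ✗]
13^14 ≡ 6 (mod 43)  [q = 3: ≢ 1 ✓]
13^6 ≡ 16 (mod 43)  [q = 7: ≢ 1 ✓]
13^21 ≡ 1 shows ord(13) | 21, strictly less than φ(43); not a primitive root.

No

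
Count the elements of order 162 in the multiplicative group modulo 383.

0

φ(383) = 383 − 1 = 382 = 2 · 191.
Since (Z/383Z)^× is cyclic of order 382, the number of elements of order d is φ(d) when d | 382 and 0 otherwise.
Since 162 ∤ 382, the count is 0.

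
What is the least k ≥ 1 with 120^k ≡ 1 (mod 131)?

130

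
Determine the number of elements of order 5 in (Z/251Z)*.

4

φ(251) = 251 − 1 = 250 = 2 · 5^3.
Since (Z/251Z)^× is cyclic of order 250, the number of elements of order d is φ(d) when d | 250 and 0 otherwise.
5 | 250, and φ(5) = 5 − 1 = 4.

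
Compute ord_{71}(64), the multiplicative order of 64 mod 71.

35

ord(64) | φ(71) = 71 − 1 = 70 = 2 · 5 · 7.
Divisors of 70: 1, 2, 5, 7, 10, 14, 35, 70.
Compute 64^d (mod 71) for the divisors d until we hit 1:
64^1 ≡ 64 (mod 71)
64^2 ≡ 49 (mod 71)
64^5 ≡ 20 (mod 71)
64^7 ≡ 57 (mod 71)
64^10 ≡ 45 (mod 71)
64^14 ≡ 54 (mod 71)
64^35 ≡ 1 (mod 71) ✓
So ord_71(64) = 35.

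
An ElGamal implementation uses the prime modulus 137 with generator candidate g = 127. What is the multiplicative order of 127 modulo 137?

8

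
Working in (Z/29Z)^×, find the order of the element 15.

28

ord(15) | φ(29) = 29 − 1 = 28 = 2^2 · 7.
Divisors of 28: 1, 2, 4, 7, 14, 28.
Compute 15^d (mod 29) for the divisors d until we hit 1:
15^1 ≡ 15
15^2 ≡ 22
15^4 ≡ 20
15^7 ≡ 17
15^14 ≡ 28
15^28 ≡ 1
Hence ord(15) = 28.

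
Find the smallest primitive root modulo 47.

5

φ(47) = 47 − 1 = 46 = 2 · 23.
g is a primitive root iff g^(46/q) ≢ 1 (mod 47) for each prime q ∈ {2, 23}.
g = 2: 2^23 ≡ 1 — hits 1, so not a primitive root.
g = 3: 3^23 ≡ 1 — hits 1, so not a primitive root.
g = 4: 4^23 ≡ 1 — hits 1, so not a primitive root.
g = 5: 5^23 ≡ 46; 5^2 ≡ 25 — none is 1, so 5 is a primitive root.
So 5 is the smallest generator of (Z/47Z)^×.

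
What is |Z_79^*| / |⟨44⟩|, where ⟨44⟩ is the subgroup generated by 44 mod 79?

ord(44) | φ(79) = 79 − 1 = 78 = 2 · 3 · 13.
Divisors of 78: 1, 2, 3, 6, 13, 26, 39, 78.
Evaluate successive powers at the divisors of 78:
44^1 ≡ 44 (mod 79)
44^2 ≡ 40 (mod 79)
44^3 ≡ 22 (mod 79)
44^6 ≡ 10 (mod 79)
44^13 ≡ 55 (mod 79)
44^26 ≡ 23 (mod 79)
44^39 ≡ 1 (mod 79) ✓
The order of 44 is 39, so the subgroup it generates has 39 elements.
Index = |(Z/79Z)^×| / |⟨44⟩| = 78 / 39 = 2.

2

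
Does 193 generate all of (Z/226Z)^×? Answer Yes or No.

Yes

φ(226) = φ(2)·φ(113) = 1·112 = 112 = 2^4 · 7.
An element g generates (Z/226Z)^× iff g^(112/q) ≢ 1 (mod 226) for each prime q ∈ {2, 7}.
193^56 ≡ 225 (mod 226)  [q = 2: ≢ 1 ✓]
193^16 ≡ 109 (mod 226)  [q = 7: ≢ 1 ✓]
None equal 1, so ord_226(193) = 112: 193 is a primitive root.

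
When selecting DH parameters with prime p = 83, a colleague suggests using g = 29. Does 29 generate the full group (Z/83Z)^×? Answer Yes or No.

No

φ(83) = 83 − 1 = 82 = 2 · 41.
An element g generates (Z/83Z)^× iff g^(82/q) ≢ 1 (mod 83) for each prime q ∈ {2, 41}.
29^41 ≡ 1 (mod 83)  [q = 2: ≡ 1 ✗]
29^2 ≡ 11 (mod 83)  [q = 41: ≢ 1 ✓]
Since 29^41 ≡ 1, the order of 29 divides 41 < 82, so 29 is not a primitive root.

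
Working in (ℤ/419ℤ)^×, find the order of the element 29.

209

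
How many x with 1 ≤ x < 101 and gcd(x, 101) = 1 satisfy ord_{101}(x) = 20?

φ(101) = 101 − 1 = 100 = 2^2 · 5^2.
In a cyclic group of order 100, there are φ(d) elements of order d for each divisor d of 100, and zero for non-divisors.
20 = 2^2 · 5 divides 100, and φ(20) = 8.

8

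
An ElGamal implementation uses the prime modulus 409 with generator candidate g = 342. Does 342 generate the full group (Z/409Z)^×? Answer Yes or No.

φ(409) = 409 − 1 = 408 = 2^3 · 3 · 17.
342 is a primitive root mod 409 iff 342^(φ(409)/q) ≢ 1 for every prime q | φ(409), i.e. q ∈ {2, 3, 17}.
342^204 ≡ 408 (mod 409)  [q = 2: ≢ 1 ✓]
342^136 ≡ 53 (mod 409)  [q = 3: ≢ 1 ✓]
342^24 ≡ 25 (mod 409)  [q = 17: ≢ 1 ✓]
All checks pass, so 342 has order 408 and is a primitive root modulo 409.

Yes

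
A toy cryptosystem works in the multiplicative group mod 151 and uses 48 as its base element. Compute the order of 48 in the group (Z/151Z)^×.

Since 48 ∈ (Z/151Z)^×, its order divides φ(151) = 151 − 1 = 150 = 2 · 3 · 5^2.
Divisors of 150: 1, 2, 3, 5, 6, 10, 15, 25, 30, 50, 75, 150.
Evaluate successive powers at the divisors of 150:
48^1 ≡ 48
48^2 ≡ 39
48^3 ≡ 60
48^5 ≡ 75
48^6 ≡ 127
48^10 ≡ 38
48^15 ≡ 132
48^25 ≡ 33
48^30 ≡ 59
48^50 ≡ 32
48^75 ≡ 150
48^150 ≡ 1
So ord_151(48) = 150.

150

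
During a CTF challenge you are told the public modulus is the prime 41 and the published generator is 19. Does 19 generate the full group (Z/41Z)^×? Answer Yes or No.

φ(41) = 41 − 1 = 40 = 2^3 · 5.
It suffices to check that the order of 19 is not a proper divisor of 40: compute 19^(40/q) for q ∈ {2, 5}.
19^20 ≡ 40 (mod 41)  [q = 2: ≢ 1 ✓]
19^8 ≡ 37 (mod 41)  [q = 5: ≢ 1 ✓]
None equal 1, so ord_41(19) = 40: 19 is a primitive root.

Yes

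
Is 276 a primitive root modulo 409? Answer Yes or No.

No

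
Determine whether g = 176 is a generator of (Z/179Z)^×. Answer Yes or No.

Yes

φ(179) = 179 − 1 = 178 = 2 · 89.
An element g generates (Z/179Z)^× iff g^(178/q) ≢ 1 (mod 179) for each prime q ∈ {2, 89}.
176^89 ≡ 178 (mod 179)  [q = 2: ≢ 1 ✓]
176^2 ≡ 9 (mod 179)  [q = 89: ≢ 1 ✓]
All checks pass, so 176 has order 178 and is a primitive root modulo 179.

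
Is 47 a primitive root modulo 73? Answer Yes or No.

Yes

φ(73) = 73 − 1 = 72 = 2^3 · 3^2.
An element g generates (Z/73Z)^× iff g^(72/q) ≢ 1 (mod 73) for each prime q ∈ {2, 3}.
47^36 ≡ 72 (mod 73)  [q = 2: ≢ 1 ✓]
47^24 ≡ 8 (mod 73)  [q = 3: ≢ 1 ✓]
All checks pass, so 47 has order 72 and is a primitive root modulo 73.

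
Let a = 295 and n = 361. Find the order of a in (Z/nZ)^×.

342

ord(295) | φ(361) = φ(19^2) = 19·(19−1) = 342 = 2 · 3^2 · 19.
Divisors of 342: 1, 2, 3, 6, 9, 18, 19, 38, 57, 114, 171, 342.
Compute 295^d (mod 361) for the divisors d until we hit 1:
295^1 ≡ 295 (mod 361)
295^2 ≡ 24 (mod 361)
295^3 ≡ 221 (mod 361)
295^6 ≡ 106 (mod 361)
295^9 ≡ 322 (mod 361)
295^18 ≡ 77 (mod 361)
295^19 ≡ 333 (mod 361)
295^38 ≡ 62 (mod 361)
295^57 ≡ 69 (mod 361)
295^114 ≡ 68 (mod 361)
295^171 ≡ 360 (mod 361)
295^342 ≡ 1 (mod 361) ✓
The smallest such exponent is 342, so the order of 295 is 342.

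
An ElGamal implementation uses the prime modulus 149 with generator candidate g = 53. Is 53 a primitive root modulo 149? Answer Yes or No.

No

φ(149) = 149 − 1 = 148 = 2^2 · 37.
An element g generates (Z/149Z)^× iff g^(148/q) ≢ 1 (mod 149) for each prime q ∈ {2, 37}.
53^74 ≡ 1 (mod 149)  [q = 2: ≡ 1 ✗]
53^4 ≡ 37 (mod 149)  [q = 37: ≢ 1 ✓]
The check at q = 2 fails, so 53 generates a proper subgroup.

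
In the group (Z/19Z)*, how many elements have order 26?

0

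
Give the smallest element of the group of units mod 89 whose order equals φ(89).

3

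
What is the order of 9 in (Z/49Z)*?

21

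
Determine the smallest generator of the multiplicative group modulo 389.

2

φ(389) = 389 − 1 = 388 = 2^2 · 97.
Test candidates g = 2, 3, … against the prime factors q ∈ {2, 97} of φ(389): g is a generator iff g^(388/q) ≢ 1 for every such q.
g = 2: 2^194 ≡ 388; 2^4 ≡ 16 — none is 1, so 2 is a primitive root.
The smallest primitive root modulo 389 is 2.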